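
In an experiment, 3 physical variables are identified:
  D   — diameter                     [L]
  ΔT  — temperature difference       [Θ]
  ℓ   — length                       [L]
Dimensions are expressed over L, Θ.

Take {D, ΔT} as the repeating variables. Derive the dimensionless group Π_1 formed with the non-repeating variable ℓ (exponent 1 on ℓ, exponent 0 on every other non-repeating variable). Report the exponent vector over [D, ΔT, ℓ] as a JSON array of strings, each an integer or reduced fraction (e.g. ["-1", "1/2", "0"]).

["-1", "0", "1"]

Exponent matrix [L,Θ] × [D,ΔT,ℓ]:
  L: [ 1  0  1]
  Θ: [ 0  1  0]
Echelon form has 2 nonzero rows (pivots: D,ΔT)
Pivot set = {D,ΔT}, free = {ℓ}
RREF:
  r0: [   1    0    1]
  r1: [   0    1    0]
Fix exponent of ℓ at 1; solve each RREF row for its pivot's exponent:
  r0: exp(D) + (1)·1 = 0 ⇒ exp(D) = -1
  r1: exp(ΔT) + (0)·1 = 0 ⇒ exp(ΔT) = 0
Π_1 = D^-1 · ℓ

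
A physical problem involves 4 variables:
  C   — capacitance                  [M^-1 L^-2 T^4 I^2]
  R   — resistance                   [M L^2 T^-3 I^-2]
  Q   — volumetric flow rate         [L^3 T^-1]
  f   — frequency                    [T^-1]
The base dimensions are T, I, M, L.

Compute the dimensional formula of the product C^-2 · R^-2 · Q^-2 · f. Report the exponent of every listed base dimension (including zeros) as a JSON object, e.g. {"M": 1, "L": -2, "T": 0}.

Dimensional matrix (T×I×M×L by C×R×Q×f):
  T: [ 4 -3 -1 -1]
  I: [ 2 -2  0  0]
  M: [-1  1  0  0]
  L: [-2  2  3  0]
  [T]: (-2)·4+(-2)·-3+(-2)·-1+(1)·-1 = -1
  [I]: (-2)·2+(-2)·-2+(-2)·0+(1)·0 = 0
  [M]: (-2)·-1+(-2)·1+(-2)·0+(1)·0 = 0
  [L]: (-2)·-2+(-2)·2+(-2)·3+(1)·0 = -6
⇒ T^-1 L^-6

{"T": -1, "I": 0, "M": 0, "L": -6}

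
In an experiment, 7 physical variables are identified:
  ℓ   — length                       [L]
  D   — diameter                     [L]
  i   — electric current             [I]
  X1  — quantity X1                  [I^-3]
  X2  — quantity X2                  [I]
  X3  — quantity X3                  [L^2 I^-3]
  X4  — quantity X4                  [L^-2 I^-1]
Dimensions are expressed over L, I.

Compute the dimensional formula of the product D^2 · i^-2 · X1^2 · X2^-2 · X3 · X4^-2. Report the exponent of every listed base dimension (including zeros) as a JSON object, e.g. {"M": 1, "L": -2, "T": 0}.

{"L": 8, "I": -11}

Write exponents as rows L,I / cols ℓ,D,i,X1,X2,X3,X4:
  L: [ 1  1  0  0  0  2 -2]
  I: [ 0  0  1 -3  1 -3 -1]
  [L]: (2)·1+(-2)·0+(2)·0+(-2)·0+(1)·2+(-2)·-2 = 8
  [I]: (2)·0+(-2)·1+(2)·-3+(-2)·1+(1)·-3+(-2)·-1 = -11
⇒ L^8 I^-11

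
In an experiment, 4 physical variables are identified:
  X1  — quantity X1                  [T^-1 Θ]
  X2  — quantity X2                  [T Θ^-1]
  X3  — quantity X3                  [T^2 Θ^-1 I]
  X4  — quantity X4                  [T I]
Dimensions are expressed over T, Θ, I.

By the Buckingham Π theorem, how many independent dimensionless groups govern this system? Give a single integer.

Dimensional matrix (T×Θ×I by X1×X2×X3×X4):
  T: [-1  1  2  1]
  Θ: [ 1 -1 -1  0]
  I: [ 0  0  1  1]
Echelon form has 2 nonzero rows (pivots: X1,X3)
Π count = n − r = 4 − 2 = 2

2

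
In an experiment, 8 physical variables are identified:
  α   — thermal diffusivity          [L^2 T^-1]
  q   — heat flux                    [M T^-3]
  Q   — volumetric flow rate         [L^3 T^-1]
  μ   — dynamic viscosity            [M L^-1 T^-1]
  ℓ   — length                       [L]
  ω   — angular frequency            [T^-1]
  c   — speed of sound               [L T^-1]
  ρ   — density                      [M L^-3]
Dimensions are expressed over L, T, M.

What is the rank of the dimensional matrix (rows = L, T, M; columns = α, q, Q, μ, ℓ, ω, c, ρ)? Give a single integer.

3

Exponent matrix [L,T,M] × [α,q,Q,μ,ℓ,ω,c,ρ]:
  L: [ 2  0  3 -1  1  0  1 -3]
  T: [-1 -3 -1 -1  0 -1 -1  0]
  M: [ 0  1  0  1  0  0  0  1]
Echelon form has 3 nonzero rows (pivots: α,q,Q)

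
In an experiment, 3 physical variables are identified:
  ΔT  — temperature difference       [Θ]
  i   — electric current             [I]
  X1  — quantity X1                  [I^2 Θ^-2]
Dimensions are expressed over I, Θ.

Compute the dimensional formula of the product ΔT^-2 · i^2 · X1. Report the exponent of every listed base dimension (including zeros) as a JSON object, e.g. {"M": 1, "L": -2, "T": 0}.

{"I": 4, "Θ": -4}

Write exponents as rows I,Θ / cols ΔT,i,X1:
  I: [ 0  1  2]
  Θ: [ 1  0 -2]
  [I]: (-2)·0+(2)·1+(1)·2 = 4
  [Θ]: (-2)·1+(2)·0+(1)·-2 = -4
⇒ I^4 Θ^-4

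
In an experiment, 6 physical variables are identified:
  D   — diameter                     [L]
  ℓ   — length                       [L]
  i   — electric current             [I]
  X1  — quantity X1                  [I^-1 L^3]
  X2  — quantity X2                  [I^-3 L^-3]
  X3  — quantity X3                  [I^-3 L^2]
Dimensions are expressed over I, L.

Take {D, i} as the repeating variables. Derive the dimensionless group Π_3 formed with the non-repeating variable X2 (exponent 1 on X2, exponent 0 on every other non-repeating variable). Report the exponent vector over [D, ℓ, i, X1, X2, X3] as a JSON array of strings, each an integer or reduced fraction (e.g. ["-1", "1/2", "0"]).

Exponent matrix [I,L] × [D,ℓ,i,X1,X2,X3]:
  I: [ 0  0  1 -1 -3 -3]
  L: [ 1  1  0  3 -3  2]
RREF → pivots at {D,i} ⇒ r = 2
Repeat: D,i; free: ℓ,X1,X2,X3
RREF:
  r0: [   1    1    0    3   -3    2]
  r1: [   0    0    1   -1   -3   -3]
Fix exponent of X2 at 1, ℓ at 0, X1 at 0, X3 at 0; solve each RREF row for its pivot's exponent:
  r0: exp(D) + (-3)·1 = 0 ⇒ exp(D) = 3
  r1: exp(i) + (-3)·1 = 0 ⇒ exp(i) = 3
Π_3 = D^3 · i^3 · X2

["3", "0", "3", "0", "1", "0"]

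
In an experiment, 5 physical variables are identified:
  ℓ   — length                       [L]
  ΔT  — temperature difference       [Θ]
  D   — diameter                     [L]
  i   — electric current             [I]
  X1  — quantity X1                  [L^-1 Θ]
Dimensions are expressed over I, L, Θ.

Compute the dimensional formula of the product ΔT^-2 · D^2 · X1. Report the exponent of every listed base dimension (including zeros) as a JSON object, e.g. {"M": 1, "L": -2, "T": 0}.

{"I": 0, "L": 1, "Θ": -1}

Dimensional matrix (I×L×Θ by ℓ×ΔT×D×i×X1):
  I: [ 0  0  0  1  0]
  L: [ 1  0  1  0 -1]
  Θ: [ 0  1  0  0  1]
  [I]: (-2)·0+(2)·0+(1)·0 = 0
  [L]: (-2)·0+(2)·1+(1)·-1 = 1
  [Θ]: (-2)·1+(2)·0+(1)·1 = -1
⇒ L Θ^-1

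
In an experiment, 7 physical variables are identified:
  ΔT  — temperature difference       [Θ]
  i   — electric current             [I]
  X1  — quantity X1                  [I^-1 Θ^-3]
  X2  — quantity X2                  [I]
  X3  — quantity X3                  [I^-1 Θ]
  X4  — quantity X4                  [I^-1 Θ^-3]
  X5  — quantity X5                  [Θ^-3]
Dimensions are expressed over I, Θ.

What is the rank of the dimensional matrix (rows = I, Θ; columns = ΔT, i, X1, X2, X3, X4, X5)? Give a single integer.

2

Write exponents as rows I,Θ / cols ΔT,i,X1,X2,X3,X4,X5:
  I: [ 0  1 -1  1 -1 -1  0]
  Θ: [ 1  0 -3  0  1 -3 -3]
Row reduction gives pivot columns ΔT,i; rank = 2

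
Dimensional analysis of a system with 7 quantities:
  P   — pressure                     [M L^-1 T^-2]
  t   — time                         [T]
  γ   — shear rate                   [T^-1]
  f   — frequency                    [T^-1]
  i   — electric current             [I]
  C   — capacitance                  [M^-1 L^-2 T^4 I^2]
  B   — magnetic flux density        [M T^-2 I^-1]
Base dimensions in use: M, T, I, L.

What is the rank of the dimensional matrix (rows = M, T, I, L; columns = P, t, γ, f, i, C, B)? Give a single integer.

Dimensional matrix (M×T×I×L by P×t×γ×f×i×C×B):
  M: [ 1  0  0  0  0 -1  1]
  T: [-2  1 -1 -1  0  4 -2]
  I: [ 0  0  0  0  1  2 -1]
  L: [-1  0  0  0  0 -2  0]
RREF → pivots at {P,t,i,C} ⇒ r = 4

4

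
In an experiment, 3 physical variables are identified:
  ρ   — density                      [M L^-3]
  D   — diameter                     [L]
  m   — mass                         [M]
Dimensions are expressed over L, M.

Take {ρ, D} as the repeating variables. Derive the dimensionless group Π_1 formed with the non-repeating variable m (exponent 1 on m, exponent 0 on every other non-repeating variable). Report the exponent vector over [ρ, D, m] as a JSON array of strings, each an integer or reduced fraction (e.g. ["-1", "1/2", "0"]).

["-1", "-3", "1"]

Dimensional matrix (L×M by ρ×D×m):
  L: [-3  1  0]
  M: [ 1  0  1]
Row reduction gives pivot columns ρ,D; rank = 2
Pivot set = {ρ,D}, free = {m}
RREF:
  r0: [   1    0    1]
  r1: [   0    1    3]
Fix exponent of m at 1; solve each RREF row for its pivot's exponent:
  r0: exp(ρ) + (1)·1 = 0 ⇒ exp(ρ) = -1
  r1: exp(D) + (3)·1 = 0 ⇒ exp(D) = -3
Π_1 = ρ^-1 · D^-3 · m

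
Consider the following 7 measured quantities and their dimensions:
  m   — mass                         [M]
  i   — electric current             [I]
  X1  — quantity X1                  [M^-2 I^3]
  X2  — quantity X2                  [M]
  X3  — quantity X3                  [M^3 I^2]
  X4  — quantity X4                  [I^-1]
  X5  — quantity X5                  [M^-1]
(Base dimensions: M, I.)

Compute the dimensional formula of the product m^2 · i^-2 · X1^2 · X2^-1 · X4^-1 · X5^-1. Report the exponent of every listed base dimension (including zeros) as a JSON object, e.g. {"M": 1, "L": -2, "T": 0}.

{"M": -2, "I": 5}

Exponent matrix [M,I] × [m,i,X1,X2,X3,X4,X5]:
  M: [ 1  0 -2  1  3  0 -1]
  I: [ 0  1  3  0  2 -1  0]
  [M]: (2)·1+(-2)·0+(2)·-2+(-1)·1+(-1)·0+(-1)·-1 = -2
  [I]: (2)·0+(-2)·1+(2)·3+(-1)·0+(-1)·-1+(-1)·0 = 5
⇒ M^-2 I^5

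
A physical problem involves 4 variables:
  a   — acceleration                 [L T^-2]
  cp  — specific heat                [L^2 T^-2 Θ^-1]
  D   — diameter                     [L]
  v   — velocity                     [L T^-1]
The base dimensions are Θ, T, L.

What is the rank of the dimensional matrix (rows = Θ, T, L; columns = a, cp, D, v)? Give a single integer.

Dimensional matrix (Θ×T×L by a×cp×D×v):
  Θ: [ 0 -1  0  0]
  T: [-2 -2  0 -1]
  L: [ 1  2  1  1]
RREF → pivots at {a,cp,D} ⇒ r = 3

3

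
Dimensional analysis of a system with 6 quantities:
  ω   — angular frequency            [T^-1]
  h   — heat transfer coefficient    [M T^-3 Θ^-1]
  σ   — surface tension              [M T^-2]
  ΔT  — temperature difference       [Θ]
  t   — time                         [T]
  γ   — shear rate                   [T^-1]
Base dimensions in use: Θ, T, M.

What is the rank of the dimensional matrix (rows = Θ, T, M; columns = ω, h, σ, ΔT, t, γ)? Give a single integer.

3

Dimensional matrix (Θ×T×M by ω×h×σ×ΔT×t×γ):
  Θ: [ 0 -1  0  1  0  0]
  T: [-1 -3 -2  0  1 -1]
  M: [ 0  1  1  0  0  0]
Row reduction gives pivot columns ω,h,σ; rank = 3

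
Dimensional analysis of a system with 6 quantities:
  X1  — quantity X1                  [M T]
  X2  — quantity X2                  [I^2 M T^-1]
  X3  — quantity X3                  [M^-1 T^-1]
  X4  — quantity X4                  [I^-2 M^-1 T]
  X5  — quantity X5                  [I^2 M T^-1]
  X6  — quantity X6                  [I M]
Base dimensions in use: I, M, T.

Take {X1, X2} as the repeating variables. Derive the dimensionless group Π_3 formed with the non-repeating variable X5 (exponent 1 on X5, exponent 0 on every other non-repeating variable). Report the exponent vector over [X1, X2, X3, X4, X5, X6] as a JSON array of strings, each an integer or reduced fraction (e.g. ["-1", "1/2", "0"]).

Exponent matrix [I,M,T] × [X1,X2,X3,X4,X5,X6]:
  I: [ 0  2  0 -2  2  1]
  M: [ 1  1 -1 -1  1  1]
  T: [ 1 -1 -1  1 -1  0]
Echelon form has 2 nonzero rows (pivots: X1,X2)
Pivot set = {X1,X2}, free = {X3,X4,X5,X6}
RREF:
  r0: [   1    0   -1    0    0  1/2]
  r1: [   0    1    0   -1    1  1/2]
  r2: [   0    0    0    0    0    0]
Fix exponent of X5 at 1, X3 at 0, X4 at 0, X6 at 0; solve each RREF row for its pivot's exponent:
  r0: exp(X1) + (0)·1 = 0 ⇒ exp(X1) = 0
  r1: exp(X2) + (1)·1 = 0 ⇒ exp(X2) = -1
Π_3 = X2^-1 · X5

["0", "-1", "0", "0", "1", "0"]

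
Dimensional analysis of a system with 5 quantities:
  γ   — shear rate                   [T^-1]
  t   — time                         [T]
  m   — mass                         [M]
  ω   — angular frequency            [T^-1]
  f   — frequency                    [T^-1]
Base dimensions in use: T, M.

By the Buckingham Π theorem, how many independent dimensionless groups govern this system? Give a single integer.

3

Write exponents as rows T,M / cols γ,t,m,ω,f:
  T: [-1  1  0 -1 -1]
  M: [ 0  0  1  0  0]
RREF → pivots at {γ,m} ⇒ r = 2
5 vars − rank 2 = 3 Π groups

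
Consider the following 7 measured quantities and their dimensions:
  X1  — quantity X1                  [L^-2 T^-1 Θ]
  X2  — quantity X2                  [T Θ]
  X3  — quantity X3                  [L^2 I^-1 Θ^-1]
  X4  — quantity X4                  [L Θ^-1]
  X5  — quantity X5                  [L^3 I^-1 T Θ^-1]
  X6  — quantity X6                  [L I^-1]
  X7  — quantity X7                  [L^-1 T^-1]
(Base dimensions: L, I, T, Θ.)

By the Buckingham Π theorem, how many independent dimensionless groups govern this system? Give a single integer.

Dimensional matrix (L×I×T×Θ by X1×X2×X3×X4×X5×X6×X7):
  L: [-2  0  2  1  3  1 -1]
  I: [ 0  0 -1  0 -1 -1  0]
  T: [-1  1  0  0  1  0 -1]
  Θ: [ 1  1 -1 -1 -1  0  0]
RREF → pivots at {X1,X2,X3} ⇒ r = 3
Π count = n − r = 7 − 3 = 4

4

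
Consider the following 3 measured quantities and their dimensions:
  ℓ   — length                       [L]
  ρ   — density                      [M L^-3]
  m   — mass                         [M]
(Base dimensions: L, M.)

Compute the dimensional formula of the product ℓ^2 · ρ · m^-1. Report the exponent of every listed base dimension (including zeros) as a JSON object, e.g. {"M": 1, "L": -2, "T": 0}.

Dimensional matrix (L×M by ℓ×ρ×m):
  L: [ 1 -3  0]
  M: [ 0  1  1]
  [L]: (2)·1+(1)·-3+(-1)·0 = -1
  [M]: (2)·0+(1)·1+(-1)·1 = 0
⇒ L^-1

{"L": -1, "M": 0}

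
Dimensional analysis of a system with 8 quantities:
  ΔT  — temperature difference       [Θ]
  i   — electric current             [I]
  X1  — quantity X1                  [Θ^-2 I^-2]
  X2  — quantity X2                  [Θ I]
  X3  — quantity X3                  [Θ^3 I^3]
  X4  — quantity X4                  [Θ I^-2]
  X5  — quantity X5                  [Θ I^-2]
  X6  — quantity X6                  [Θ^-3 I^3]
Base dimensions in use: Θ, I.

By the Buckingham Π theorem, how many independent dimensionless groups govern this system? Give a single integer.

6

Write exponents as rows Θ,I / cols ΔT,i,X1,X2,X3,X4,X5,X6:
  Θ: [ 1  0 -2  1  3  1  1 -3]
  I: [ 0  1 -2  1  3 -2 -2  3]
Row reduction gives pivot columns ΔT,i; rank = 2
8 vars − rank 2 = 6 Π groups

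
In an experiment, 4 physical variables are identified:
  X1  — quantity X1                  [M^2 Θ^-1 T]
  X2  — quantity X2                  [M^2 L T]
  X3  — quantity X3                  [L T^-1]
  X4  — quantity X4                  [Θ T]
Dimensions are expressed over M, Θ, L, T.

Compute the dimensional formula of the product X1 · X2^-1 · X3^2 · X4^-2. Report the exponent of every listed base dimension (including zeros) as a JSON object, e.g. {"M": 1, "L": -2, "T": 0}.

Write exponents as rows M,Θ,L,T / cols X1,X2,X3,X4:
  M: [ 2  2  0  0]
  Θ: [-1  0  0  1]
  L: [ 0  1  1  0]
  T: [ 1  1 -1  1]
  [M]: (1)·2+(-1)·2+(2)·0+(-2)·0 = 0
  [Θ]: (1)·-1+(-1)·0+(2)·0+(-2)·1 = -3
  [L]: (1)·0+(-1)·1+(2)·1+(-2)·0 = 1
  [T]: (1)·1+(-1)·1+(2)·-1+(-2)·1 = -4
⇒ Θ^-3 L T^-4

{"M": 0, "Θ": -3, "L": 1, "T": -4}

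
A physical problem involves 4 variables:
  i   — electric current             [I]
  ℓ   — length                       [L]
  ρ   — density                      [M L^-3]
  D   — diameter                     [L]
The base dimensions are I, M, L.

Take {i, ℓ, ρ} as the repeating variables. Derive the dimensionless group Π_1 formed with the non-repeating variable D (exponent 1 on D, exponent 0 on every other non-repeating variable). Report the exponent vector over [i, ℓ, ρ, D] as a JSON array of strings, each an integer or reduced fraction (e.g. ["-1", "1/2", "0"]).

Write exponents as rows I,M,L / cols i,ℓ,ρ,D:
  I: [ 1  0  0  0]
  M: [ 0  0  1  0]
  L: [ 0  1 -3  1]
RREF → pivots at {i,ℓ,ρ} ⇒ r = 3
Repeat: i,ℓ,ρ; free: D
RREF:
  r0: [   1    0    0    0]
  r1: [   0    1    0    1]
  r2: [   0    0    1    0]
Fix exponent of D at 1; solve each RREF row for its pivot's exponent:
  r0: exp(i) + (0)·1 = 0 ⇒ exp(i) = 0
  r1: exp(ℓ) + (1)·1 = 0 ⇒ exp(ℓ) = -1
  r2: exp(ρ) + (0)·1 = 0 ⇒ exp(ρ) = 0
Π_1 = ℓ^-1 · D

["0", "-1", "0", "1"]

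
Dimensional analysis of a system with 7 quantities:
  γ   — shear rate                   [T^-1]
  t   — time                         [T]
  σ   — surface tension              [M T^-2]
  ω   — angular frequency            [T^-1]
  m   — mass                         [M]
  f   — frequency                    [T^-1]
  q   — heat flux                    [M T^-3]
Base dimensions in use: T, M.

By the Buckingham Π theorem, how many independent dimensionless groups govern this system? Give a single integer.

Dimensional matrix (T×M by γ×t×σ×ω×m×f×q):
  T: [-1  1 -2 -1  0 -1 -3]
  M: [ 0  0  1  0  1  0  1]
Echelon form has 2 nonzero rows (pivots: γ,σ)
Π count = n − r = 7 − 2 = 5

5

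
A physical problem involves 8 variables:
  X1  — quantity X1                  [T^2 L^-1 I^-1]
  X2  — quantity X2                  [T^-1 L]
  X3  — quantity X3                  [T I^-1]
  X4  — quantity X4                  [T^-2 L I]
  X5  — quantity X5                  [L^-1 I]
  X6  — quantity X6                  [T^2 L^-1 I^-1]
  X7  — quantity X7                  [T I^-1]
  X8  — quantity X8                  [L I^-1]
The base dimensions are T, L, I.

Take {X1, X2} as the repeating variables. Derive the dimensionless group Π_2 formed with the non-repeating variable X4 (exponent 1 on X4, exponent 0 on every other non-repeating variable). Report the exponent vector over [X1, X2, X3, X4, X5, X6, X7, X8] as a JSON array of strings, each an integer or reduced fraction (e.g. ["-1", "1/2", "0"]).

Exponent matrix [T,L,I] × [X1,X2,X3,X4,X5,X6,X7,X8]:
  T: [ 2 -1  1 -2  0  2  1  0]
  L: [-1  1  0  1 -1 -1  0  1]
  I: [-1  0 -1  1  1 -1 -1 -1]
Row reduction gives pivot columns X1,X2; rank = 2
Pivot set = {X1,X2}, free = {X3,X4,X5,X6,X7,X8}
RREF:
  r0: [   1    0    1   -1   -1    1    1    1]
  r1: [   0    1    1    0   -2    0    1    2]
  r2: [   0    0    0    0    0    0    0    0]
Fix exponent of X4 at 1, X3 at 0, X5 at 0, X6 at 0, X7 at 0, X8 at 0; solve each RREF row for its pivot's exponent:
  r0: exp(X1) + (-1)·1 = 0 ⇒ exp(X1) = 1
  r1: exp(X2) + (0)·1 = 0 ⇒ exp(X2) = 0
Π_2 = X1 · X4

["1", "0", "0", "1", "0", "0", "0", "0"]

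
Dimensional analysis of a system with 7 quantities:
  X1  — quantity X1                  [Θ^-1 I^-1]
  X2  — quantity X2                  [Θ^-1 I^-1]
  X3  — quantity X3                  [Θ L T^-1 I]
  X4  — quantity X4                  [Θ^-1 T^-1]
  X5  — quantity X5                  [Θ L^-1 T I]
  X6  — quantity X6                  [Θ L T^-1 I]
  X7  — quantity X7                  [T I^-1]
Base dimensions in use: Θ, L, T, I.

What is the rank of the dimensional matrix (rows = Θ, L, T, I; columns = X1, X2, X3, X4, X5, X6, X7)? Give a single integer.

3

Exponent matrix [Θ,L,T,I] × [X1,X2,X3,X4,X5,X6,X7]:
  Θ: [-1 -1  1 -1  1  1  0]
  L: [ 0  0  1  0 -1  1  0]
  T: [ 0  0 -1 -1  1 -1  1]
  I: [-1 -1  1  0  1  1 -1]
Echelon form has 3 nonzero rows (pivots: X1,X3,X4)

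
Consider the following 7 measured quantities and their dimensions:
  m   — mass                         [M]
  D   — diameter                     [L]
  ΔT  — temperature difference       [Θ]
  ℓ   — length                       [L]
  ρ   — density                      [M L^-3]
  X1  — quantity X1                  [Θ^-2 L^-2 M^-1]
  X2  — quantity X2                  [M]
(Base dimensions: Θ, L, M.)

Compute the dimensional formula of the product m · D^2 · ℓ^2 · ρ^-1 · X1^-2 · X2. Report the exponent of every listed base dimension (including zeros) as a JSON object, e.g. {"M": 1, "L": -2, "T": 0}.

Dimensional matrix (Θ×L×M by m×D×ΔT×ℓ×ρ×X1×X2):
  Θ: [ 0  0  1  0  0 -2  0]
  L: [ 0  1  0  1 -3 -2  0]
  M: [ 1  0  0  0  1 -1  1]
  [Θ]: (1)·0+(2)·0+(2)·0+(-1)·0+(-2)·-2+(1)·0 = 4
  [L]: (1)·0+(2)·1+(2)·1+(-1)·-3+(-2)·-2+(1)·0 = 11
  [M]: (1)·1+(2)·0+(2)·0+(-1)·1+(-2)·-1+(1)·1 = 3
⇒ Θ^4 L^11 M^3

{"Θ": 4, "L": 11, "M": 3}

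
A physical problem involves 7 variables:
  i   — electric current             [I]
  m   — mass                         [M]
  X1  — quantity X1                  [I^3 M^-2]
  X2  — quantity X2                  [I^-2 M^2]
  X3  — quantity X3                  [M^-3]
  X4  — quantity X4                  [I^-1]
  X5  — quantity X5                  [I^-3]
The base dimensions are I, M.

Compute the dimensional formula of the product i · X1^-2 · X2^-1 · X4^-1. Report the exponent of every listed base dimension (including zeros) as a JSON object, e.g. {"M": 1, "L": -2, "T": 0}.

{"I": -2, "M": 2}

Dimensional matrix (I×M by i×m×X1×X2×X3×X4×X5):
  I: [ 1  0  3 -2  0 -1 -3]
  M: [ 0  1 -2  2 -3  0  0]
  [I]: (1)·1+(-2)·3+(-1)·-2+(-1)·-1 = -2
  [M]: (1)·0+(-2)·-2+(-1)·2+(-1)·0 = 2
⇒ I^-2 M^2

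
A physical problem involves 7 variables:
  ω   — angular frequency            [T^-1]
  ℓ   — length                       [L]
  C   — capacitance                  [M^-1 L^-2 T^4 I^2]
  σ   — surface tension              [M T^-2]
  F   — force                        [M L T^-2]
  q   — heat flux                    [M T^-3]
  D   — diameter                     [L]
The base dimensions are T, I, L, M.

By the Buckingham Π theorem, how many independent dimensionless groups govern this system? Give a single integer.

3

Write exponents as rows T,I,L,M / cols ω,ℓ,C,σ,F,q,D:
  T: [-1  0  4 -2 -2 -3  0]
  I: [ 0  0  2  0  0  0  0]
  L: [ 0  1 -2  0  1  0  1]
  M: [ 0  0 -1  1  1  1  0]
Row reduction gives pivot columns ω,ℓ,C,σ; rank = 4
n=7, r=4 ⇒ 3 dimensionless groups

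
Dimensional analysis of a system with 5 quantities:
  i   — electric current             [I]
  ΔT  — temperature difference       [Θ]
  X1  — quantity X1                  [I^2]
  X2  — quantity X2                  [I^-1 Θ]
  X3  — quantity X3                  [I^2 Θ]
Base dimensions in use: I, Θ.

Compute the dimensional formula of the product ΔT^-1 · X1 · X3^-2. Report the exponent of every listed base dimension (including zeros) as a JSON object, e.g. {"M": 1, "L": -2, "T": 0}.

{"I": -2, "Θ": -3}

Dimensional matrix (I×Θ by i×ΔT×X1×X2×X3):
  I: [ 1  0  2 -1  2]
  Θ: [ 0  1  0  1  1]
  [I]: (-1)·0+(1)·2+(-2)·2 = -2
  [Θ]: (-1)·1+(1)·0+(-2)·1 = -3
⇒ I^-2 Θ^-3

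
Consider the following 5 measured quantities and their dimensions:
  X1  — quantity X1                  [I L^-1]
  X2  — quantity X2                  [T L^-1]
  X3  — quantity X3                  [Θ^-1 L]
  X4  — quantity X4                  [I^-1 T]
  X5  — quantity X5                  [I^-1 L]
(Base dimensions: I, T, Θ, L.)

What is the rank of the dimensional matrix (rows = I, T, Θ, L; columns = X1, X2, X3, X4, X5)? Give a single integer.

3

Write exponents as rows I,T,Θ,L / cols X1,X2,X3,X4,X5:
  I: [ 1  0  0 -1 -1]
  T: [ 0  1  0  1  0]
  Θ: [ 0  0 -1  0  0]
  L: [-1 -1  1  0  1]
Echelon form has 3 nonzero rows (pivots: X1,X2,X3)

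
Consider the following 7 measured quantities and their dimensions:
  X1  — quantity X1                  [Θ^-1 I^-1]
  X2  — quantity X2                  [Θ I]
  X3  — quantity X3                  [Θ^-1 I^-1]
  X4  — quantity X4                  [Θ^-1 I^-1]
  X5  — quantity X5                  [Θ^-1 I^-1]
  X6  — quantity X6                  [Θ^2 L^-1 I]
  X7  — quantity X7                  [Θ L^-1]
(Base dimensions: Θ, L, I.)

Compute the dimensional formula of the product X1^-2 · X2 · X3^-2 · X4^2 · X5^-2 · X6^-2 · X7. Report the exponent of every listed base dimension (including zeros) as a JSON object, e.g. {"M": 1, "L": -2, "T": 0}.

Dimensional matrix (Θ×L×I by X1×X2×X3×X4×X5×X6×X7):
  Θ: [-1  1 -1 -1 -1  2  1]
  L: [ 0  0  0  0  0 -1 -1]
  I: [-1  1 -1 -1 -1  1  0]
  [Θ]: (-2)·-1+(1)·1+(-2)·-1+(2)·-1+(-2)·-1+(-2)·2+(1)·1 = 2
  [L]: (-2)·0+(1)·0+(-2)·0+(2)·0+(-2)·0+(-2)·-1+(1)·-1 = 1
  [I]: (-2)·-1+(1)·1+(-2)·-1+(2)·-1+(-2)·-1+(-2)·1+(1)·0 = 3
⇒ Θ^2 L I^3

{"Θ": 2, "L": 1, "I": 3}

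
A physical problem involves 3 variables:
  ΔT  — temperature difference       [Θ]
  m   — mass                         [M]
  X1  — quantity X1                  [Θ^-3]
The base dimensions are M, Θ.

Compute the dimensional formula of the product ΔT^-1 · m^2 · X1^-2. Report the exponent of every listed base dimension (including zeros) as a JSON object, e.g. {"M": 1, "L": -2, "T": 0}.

{"M": 2, "Θ": 5}

Dimensional matrix (M×Θ by ΔT×m×X1):
  M: [ 0  1  0]
  Θ: [ 1  0 -3]
  [M]: (-1)·0+(2)·1+(-2)·0 = 2
  [Θ]: (-1)·1+(2)·0+(-2)·-3 = 5
⇒ M^2 Θ^5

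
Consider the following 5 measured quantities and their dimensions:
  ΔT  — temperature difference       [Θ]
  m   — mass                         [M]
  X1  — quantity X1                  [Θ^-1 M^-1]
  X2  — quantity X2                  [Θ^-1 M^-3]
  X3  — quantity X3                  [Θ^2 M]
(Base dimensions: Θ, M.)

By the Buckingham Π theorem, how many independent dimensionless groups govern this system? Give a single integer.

Exponent matrix [Θ,M] × [ΔT,m,X1,X2,X3]:
  Θ: [ 1  0 -1 -1  2]
  M: [ 0  1 -1 -3  1]
RREF → pivots at {ΔT,m} ⇒ r = 2
n=5, r=2 ⇒ 3 dimensionless groups

3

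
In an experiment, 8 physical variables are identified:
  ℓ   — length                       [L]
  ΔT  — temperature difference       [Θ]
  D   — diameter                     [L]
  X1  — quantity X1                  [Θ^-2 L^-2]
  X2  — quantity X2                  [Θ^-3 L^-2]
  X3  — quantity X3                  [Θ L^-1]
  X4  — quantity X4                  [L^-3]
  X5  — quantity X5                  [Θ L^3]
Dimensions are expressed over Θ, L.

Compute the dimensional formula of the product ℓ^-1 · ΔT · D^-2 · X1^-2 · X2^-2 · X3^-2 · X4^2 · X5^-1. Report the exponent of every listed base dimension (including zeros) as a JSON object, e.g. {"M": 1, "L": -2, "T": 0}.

Dimensional matrix (Θ×L by ℓ×ΔT×D×X1×X2×X3×X4×X5):
  Θ: [ 0  1  0 -2 -3  1  0  1]
  L: [ 1  0  1 -2 -2 -1 -3  3]
  [Θ]: (-1)·0+(1)·1+(-2)·0+(-2)·-2+(-2)·-3+(-2)·1+(2)·0+(-1)·1 = 8
  [L]: (-1)·1+(1)·0+(-2)·1+(-2)·-2+(-2)·-2+(-2)·-1+(2)·-3+(-1)·3 = -2
⇒ Θ^8 L^-2

{"Θ": 8, "L": -2}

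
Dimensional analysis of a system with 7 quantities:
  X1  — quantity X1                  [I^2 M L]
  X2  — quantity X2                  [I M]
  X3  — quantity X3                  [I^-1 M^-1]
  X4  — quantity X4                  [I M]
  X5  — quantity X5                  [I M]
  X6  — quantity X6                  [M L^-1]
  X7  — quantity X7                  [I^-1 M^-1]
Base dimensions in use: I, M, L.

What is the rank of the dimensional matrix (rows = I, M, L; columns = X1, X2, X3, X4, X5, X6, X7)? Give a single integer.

Dimensional matrix (I×M×L by X1×X2×X3×X4×X5×X6×X7):
  I: [ 2  1 -1  1  1  0 -1]
  M: [ 1  1 -1  1  1  1 -1]
  L: [ 1  0  0  0  0 -1  0]
Row reduction gives pivot columns X1,X2; rank = 2

2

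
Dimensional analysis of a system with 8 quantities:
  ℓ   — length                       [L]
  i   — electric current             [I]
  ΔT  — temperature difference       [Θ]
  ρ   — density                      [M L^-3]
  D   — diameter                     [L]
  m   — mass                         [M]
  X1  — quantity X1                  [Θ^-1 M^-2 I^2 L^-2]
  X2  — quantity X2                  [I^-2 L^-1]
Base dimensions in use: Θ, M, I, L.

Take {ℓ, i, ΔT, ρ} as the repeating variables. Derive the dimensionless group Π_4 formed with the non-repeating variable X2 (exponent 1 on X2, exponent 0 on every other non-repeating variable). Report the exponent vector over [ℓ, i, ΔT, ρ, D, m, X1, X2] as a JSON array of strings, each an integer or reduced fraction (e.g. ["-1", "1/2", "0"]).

["1", "2", "0", "0", "0", "0", "0", "1"]

Write exponents as rows Θ,M,I,L / cols ℓ,i,ΔT,ρ,D,m,X1,X2:
  Θ: [ 0  0  1  0  0  0 -1  0]
  M: [ 0  0  0  1  0  1 -2  0]
  I: [ 0  1  0  0  0  0  2 -2]
  L: [ 1  0  0 -3  1  0 -2 -1]
RREF → pivots at {ℓ,i,ΔT,ρ} ⇒ r = 4
Repeat: ℓ,i,ΔT,ρ; free: D,m,X1,X2
RREF:
  r0: [   1    0    0    0    1    3   -8   -1]
  r1: [   0    1    0    0    0    0    2   -2]
  r2: [   0    0    1    0    0    0   -1    0]
  r3: [   0    0    0    1    0    1   -2    0]
Fix exponent of X2 at 1, D at 0, m at 0, X1 at 0; solve each RREF row for its pivot's exponent:
  r0: exp(ℓ) + (-1)·1 = 0 ⇒ exp(ℓ) = 1
  r1: exp(i) + (-2)·1 = 0 ⇒ exp(i) = 2
  r2: exp(ΔT) + (0)·1 = 0 ⇒ exp(ΔT) = 0
  r3: exp(ρ) + (0)·1 = 0 ⇒ exp(ρ) = 0
Π_4 = ℓ · i^2 · X2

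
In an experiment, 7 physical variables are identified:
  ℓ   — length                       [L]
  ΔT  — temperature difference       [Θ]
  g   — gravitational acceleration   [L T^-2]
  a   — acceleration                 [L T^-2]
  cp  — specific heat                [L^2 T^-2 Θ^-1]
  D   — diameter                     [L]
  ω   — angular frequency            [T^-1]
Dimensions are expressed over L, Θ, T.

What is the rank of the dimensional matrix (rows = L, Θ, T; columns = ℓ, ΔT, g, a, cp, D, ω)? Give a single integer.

3

Exponent matrix [L,Θ,T] × [ℓ,ΔT,g,a,cp,D,ω]:
  L: [ 1  0  1  1  2  1  0]
  Θ: [ 0  1  0  0 -1  0  0]
  T: [ 0  0 -2 -2 -2  0 -1]
Row reduction gives pivot columns ℓ,ΔT,g; rank = 3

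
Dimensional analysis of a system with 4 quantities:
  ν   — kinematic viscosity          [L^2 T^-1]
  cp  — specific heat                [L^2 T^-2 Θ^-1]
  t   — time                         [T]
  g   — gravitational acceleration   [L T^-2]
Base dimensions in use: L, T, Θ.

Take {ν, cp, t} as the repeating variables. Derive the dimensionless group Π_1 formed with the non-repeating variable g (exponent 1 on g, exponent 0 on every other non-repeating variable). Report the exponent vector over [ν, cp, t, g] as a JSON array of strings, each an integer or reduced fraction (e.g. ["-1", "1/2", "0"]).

["-1/2", "0", "3/2", "1"]

Dimensional matrix (L×T×Θ by ν×cp×t×g):
  L: [ 2  2  0  1]
  T: [-1 -2  1 -2]
  Θ: [ 0 -1  0  0]
Row reduction gives pivot columns ν,cp,t; rank = 3
Pivot set = {ν,cp,t}, free = {g}
RREF:
  r0: [   1    0    0  1/2]
  r1: [   0    1    0    0]
  r2: [   0    0    1 -3/2]
Fix exponent of g at 1; solve each RREF row for its pivot's exponent:
  r0: exp(ν) + (1/2)·1 = 0 ⇒ exp(ν) = -1/2
  r1: exp(cp) + (0)·1 = 0 ⇒ exp(cp) = 0
  r2: exp(t) + (-3/2)·1 = 0 ⇒ exp(t) = 3/2
Π_1 = ν^(-1/2) · t^(3/2) · g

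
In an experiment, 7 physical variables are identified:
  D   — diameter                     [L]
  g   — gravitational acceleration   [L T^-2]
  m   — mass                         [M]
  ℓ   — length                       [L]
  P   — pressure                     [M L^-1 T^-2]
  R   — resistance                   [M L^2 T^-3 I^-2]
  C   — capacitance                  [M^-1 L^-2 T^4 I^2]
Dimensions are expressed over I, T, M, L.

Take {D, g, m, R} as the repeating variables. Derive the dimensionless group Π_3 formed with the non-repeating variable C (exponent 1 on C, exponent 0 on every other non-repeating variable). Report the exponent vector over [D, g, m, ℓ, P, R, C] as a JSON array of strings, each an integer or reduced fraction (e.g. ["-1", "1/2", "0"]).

["-1/2", "1/2", "0", "0", "0", "1", "1"]

Dimensional matrix (I×T×M×L by D×g×m×ℓ×P×R×C):
  I: [ 0  0  0  0  0 -2  2]
  T: [ 0 -2  0  0 -2 -3  4]
  M: [ 0  0  1  0  1  1 -1]
  L: [ 1  1  0  1 -1  2 -2]
Row reduction gives pivot columns D,g,m,R; rank = 4
Pivot set = {D,g,m,R}, free = {ℓ,P,C}
RREF:
  r0: [   1    0    0    1   -2    0  1/2]
  r1: [   0    1    0    0    1    0 -1/2]
  r2: [   0    0    1    0    1    0    0]
  r3: [   0    0    0    0    0    1   -1]
Fix exponent of C at 1, ℓ at 0, P at 0; solve each RREF row for its pivot's exponent:
  r0: exp(D) + (1/2)·1 = 0 ⇒ exp(D) = -1/2
  r1: exp(g) + (-1/2)·1 = 0 ⇒ exp(g) = 1/2
  r2: exp(m) + (0)·1 = 0 ⇒ exp(m) = 0
  r3: exp(R) + (-1)·1 = 0 ⇒ exp(R) = 1
Π_3 = D^(-1/2) · g^(1/2) · R · C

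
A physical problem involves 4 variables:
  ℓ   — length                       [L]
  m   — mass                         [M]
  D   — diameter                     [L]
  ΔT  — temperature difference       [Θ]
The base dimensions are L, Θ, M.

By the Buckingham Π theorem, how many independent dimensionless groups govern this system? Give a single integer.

Write exponents as rows L,Θ,M / cols ℓ,m,D,ΔT:
  L: [ 1  0  1  0]
  Θ: [ 0  0  0  1]
  M: [ 0  1  0  0]
RREF → pivots at {ℓ,m,ΔT} ⇒ r = 3
4 vars − rank 3 = 1 Π group

1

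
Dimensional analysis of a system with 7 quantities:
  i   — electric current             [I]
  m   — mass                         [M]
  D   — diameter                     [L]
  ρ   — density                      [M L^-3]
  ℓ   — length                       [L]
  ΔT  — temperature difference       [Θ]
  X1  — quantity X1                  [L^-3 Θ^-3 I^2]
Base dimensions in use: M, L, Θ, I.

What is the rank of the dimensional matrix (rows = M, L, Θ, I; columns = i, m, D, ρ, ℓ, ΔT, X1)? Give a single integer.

4

Write exponents as rows M,L,Θ,I / cols i,m,D,ρ,ℓ,ΔT,X1:
  M: [ 0  1  0  1  0  0  0]
  L: [ 0  0  1 -3  1  0 -3]
  Θ: [ 0  0  0  0  0  1 -3]
  I: [ 1  0  0  0  0  0  2]
RREF → pivots at {i,m,D,ΔT} ⇒ r = 4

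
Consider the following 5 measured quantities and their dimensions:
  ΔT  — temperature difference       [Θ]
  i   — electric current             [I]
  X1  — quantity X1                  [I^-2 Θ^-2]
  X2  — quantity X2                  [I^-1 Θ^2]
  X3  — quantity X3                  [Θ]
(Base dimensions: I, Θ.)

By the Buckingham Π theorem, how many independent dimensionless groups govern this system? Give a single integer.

Write exponents as rows I,Θ / cols ΔT,i,X1,X2,X3:
  I: [ 0  1 -2 -1  0]
  Θ: [ 1  0 -2  2  1]
Row reduction gives pivot columns ΔT,i; rank = 2
5 vars − rank 2 = 3 Π groups

3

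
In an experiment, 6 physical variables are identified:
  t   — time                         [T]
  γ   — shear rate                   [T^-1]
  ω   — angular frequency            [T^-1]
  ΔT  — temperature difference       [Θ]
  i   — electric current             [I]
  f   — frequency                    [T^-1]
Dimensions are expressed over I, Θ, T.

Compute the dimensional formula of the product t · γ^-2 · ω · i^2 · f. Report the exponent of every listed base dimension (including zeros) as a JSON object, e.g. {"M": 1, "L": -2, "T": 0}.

Write exponents as rows I,Θ,T / cols t,γ,ω,ΔT,i,f:
  I: [ 0  0  0  0  1  0]
  Θ: [ 0  0  0  1  0  0]
  T: [ 1 -1 -1  0  0 -1]
  [I]: (1)·0+(-2)·0+(1)·0+(2)·1+(1)·0 = 2
  [Θ]: (1)·0+(-2)·0+(1)·0+(2)·0+(1)·0 = 0
  [T]: (1)·1+(-2)·-1+(1)·-1+(2)·0+(1)·-1 = 1
⇒ I^2 T

{"I": 2, "Θ": 0, "T": 1}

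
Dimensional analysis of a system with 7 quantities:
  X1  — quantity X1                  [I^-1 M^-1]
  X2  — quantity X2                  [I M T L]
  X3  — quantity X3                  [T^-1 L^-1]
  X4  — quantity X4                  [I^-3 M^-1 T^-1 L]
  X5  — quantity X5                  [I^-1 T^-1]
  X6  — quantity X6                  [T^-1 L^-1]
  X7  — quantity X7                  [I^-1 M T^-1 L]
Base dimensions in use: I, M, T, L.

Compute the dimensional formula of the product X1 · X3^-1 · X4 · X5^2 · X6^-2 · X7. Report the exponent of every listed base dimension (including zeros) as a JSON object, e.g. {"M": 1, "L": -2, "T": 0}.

{"I": -7, "M": -1, "T": -1, "L": 5}

Dimensional matrix (I×M×T×L by X1×X2×X3×X4×X5×X6×X7):
  I: [-1  1  0 -3 -1  0 -1]
  M: [-1  1  0 -1  0  0  1]
  T: [ 0  1 -1 -1 -1 -1 -1]
  L: [ 0  1 -1  1  0 -1  1]
  [I]: (1)·-1+(-1)·0+(1)·-3+(2)·-1+(-2)·0+(1)·-1 = -7
  [M]: (1)·-1+(-1)·0+(1)·-1+(2)·0+(-2)·0+(1)·1 = -1
  [T]: (1)·0+(-1)·-1+(1)·-1+(2)·-1+(-2)·-1+(1)·-1 = -1
  [L]: (1)·0+(-1)·-1+(1)·1+(2)·0+(-2)·-1+(1)·1 = 5
⇒ I^-7 M^-1 T^-1 L^5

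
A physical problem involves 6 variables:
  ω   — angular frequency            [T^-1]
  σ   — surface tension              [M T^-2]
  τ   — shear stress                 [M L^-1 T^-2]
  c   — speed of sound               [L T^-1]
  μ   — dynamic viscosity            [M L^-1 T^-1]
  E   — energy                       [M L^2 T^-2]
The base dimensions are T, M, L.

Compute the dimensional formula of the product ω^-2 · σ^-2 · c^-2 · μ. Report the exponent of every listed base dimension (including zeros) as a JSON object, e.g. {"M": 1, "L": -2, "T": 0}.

Dimensional matrix (T×M×L by ω×σ×τ×c×μ×E):
  T: [-1 -2 -2 -1 -1 -2]
  M: [ 0  1  1  0  1  1]
  L: [ 0  0 -1  1 -1  2]
  [T]: (-2)·-1+(-2)·-2+(-2)·-1+(1)·-1 = 7
  [M]: (-2)·0+(-2)·1+(-2)·0+(1)·1 = -1
  [L]: (-2)·0+(-2)·0+(-2)·1+(1)·-1 = -3
⇒ T^7 M^-1 L^-3

{"T": 7, "M": -1, "L": -3}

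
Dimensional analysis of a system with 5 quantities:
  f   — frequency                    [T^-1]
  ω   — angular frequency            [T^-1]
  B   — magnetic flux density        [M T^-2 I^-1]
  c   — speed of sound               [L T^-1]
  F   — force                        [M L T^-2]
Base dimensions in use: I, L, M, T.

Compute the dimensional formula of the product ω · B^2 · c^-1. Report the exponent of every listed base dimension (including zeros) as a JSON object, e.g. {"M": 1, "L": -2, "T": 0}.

{"I": -2, "L": -1, "M": 2, "T": -4}

Exponent matrix [I,L,M,T] × [f,ω,B,c,F]:
  I: [ 0  0 -1  0  0]
  L: [ 0  0  0  1  1]
  M: [ 0  0  1  0  1]
  T: [-1 -1 -2 -1 -2]
  [I]: (1)·0+(2)·-1+(-1)·0 = -2
  [L]: (1)·0+(2)·0+(-1)·1 = -1
  [M]: (1)·0+(2)·1+(-1)·0 = 2
  [T]: (1)·-1+(2)·-2+(-1)·-1 = -4
⇒ I^-2 L^-1 M^2 T^-4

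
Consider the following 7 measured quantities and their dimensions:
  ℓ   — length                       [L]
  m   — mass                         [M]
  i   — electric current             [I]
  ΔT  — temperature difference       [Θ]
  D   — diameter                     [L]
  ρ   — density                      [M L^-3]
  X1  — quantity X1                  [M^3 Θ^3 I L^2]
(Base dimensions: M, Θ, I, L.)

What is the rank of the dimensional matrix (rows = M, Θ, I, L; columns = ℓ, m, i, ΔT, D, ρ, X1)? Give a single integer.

4

Dimensional matrix (M×Θ×I×L by ℓ×m×i×ΔT×D×ρ×X1):
  M: [ 0  1  0  0  0  1  3]
  Θ: [ 0  0  0  1  0  0  3]
  I: [ 0  0  1  0  0  0  1]
  L: [ 1  0  0  0  1 -3  2]
RREF → pivots at {ℓ,m,i,ΔT} ⇒ r = 4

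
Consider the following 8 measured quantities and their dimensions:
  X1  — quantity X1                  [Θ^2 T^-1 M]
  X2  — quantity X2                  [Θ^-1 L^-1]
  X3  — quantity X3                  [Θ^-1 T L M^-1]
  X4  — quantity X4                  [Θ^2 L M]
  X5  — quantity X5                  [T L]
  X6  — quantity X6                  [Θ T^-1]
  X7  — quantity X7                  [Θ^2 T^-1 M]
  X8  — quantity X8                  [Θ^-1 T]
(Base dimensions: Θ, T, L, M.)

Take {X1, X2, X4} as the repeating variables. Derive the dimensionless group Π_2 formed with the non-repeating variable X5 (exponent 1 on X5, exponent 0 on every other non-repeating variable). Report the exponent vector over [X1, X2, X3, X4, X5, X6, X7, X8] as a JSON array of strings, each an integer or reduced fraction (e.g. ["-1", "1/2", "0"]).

["1", "0", "0", "-1", "1", "0", "0", "0"]

Exponent matrix [Θ,T,L,M] × [X1,X2,X3,X4,X5,X6,X7,X8]:
  Θ: [ 2 -1 -1  2  0  1  2 -1]
  T: [-1  0  1  0  1 -1 -1  1]
  L: [ 0 -1  1  1  1  0  0  0]
  M: [ 1  0 -1  1  0  0  1  0]
RREF → pivots at {X1,X2,X4} ⇒ r = 3
Pivot set = {X1,X2,X4}, free = {X3,X5,X6,X7,X8}
RREF:
  r0: [   1    0   -1    0   -1    1    1   -1]
  r1: [   0    1   -1    0    0   -1    0    1]
  r2: [   0    0    0    1    1   -1    0    1]
  r3: [   0    0    0    0    0    0    0    0]
Fix exponent of X5 at 1, X3 at 0, X6 at 0, X7 at 0, X8 at 0; solve each RREF row for its pivot's exponent:
  r0: exp(X1) + (-1)·1 = 0 ⇒ exp(X1) = 1
  r1: exp(X2) + (0)·1 = 0 ⇒ exp(X2) = 0
  r2: exp(X4) + (1)·1 = 0 ⇒ exp(X4) = -1
Π_2 = X1 · X4^-1 · X5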